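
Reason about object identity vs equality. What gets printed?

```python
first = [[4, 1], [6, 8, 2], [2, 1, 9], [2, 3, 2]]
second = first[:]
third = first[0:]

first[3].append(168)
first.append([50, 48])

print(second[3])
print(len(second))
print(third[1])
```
[2, 3, 2, 168]
4
[6, 8, 2]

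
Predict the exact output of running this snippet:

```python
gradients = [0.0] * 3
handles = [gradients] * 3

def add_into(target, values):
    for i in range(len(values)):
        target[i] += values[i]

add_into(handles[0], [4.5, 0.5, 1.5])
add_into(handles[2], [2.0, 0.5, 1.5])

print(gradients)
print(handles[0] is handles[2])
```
[6.5, 1.0, 3.0]
True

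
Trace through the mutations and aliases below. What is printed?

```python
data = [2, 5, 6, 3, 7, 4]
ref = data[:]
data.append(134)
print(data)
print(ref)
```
[2, 5, 6, 3, 7, 4, 134]
[2, 5, 6, 3, 7, 4]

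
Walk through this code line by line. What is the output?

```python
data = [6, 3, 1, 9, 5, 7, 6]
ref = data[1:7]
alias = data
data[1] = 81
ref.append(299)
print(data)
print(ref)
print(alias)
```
[6, 81, 1, 9, 5, 7, 6]
[3, 1, 9, 5, 7, 6, 299]
[6, 81, 1, 9, 5, 7, 6]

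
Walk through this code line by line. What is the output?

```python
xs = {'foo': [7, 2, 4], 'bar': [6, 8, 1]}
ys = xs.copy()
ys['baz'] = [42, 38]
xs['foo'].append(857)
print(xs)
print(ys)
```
{'foo': [7, 2, 4, 857], 'bar': [6, 8, 1]}
{'foo': [7, 2, 4, 857], 'bar': [6, 8, 1], 'baz': [42, 38]}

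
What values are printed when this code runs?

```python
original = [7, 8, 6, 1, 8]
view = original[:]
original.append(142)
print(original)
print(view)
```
[7, 8, 6, 1, 8, 142]
[7, 8, 6, 1, 8]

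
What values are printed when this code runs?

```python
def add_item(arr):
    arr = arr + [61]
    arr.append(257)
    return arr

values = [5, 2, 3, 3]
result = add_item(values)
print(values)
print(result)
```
[5, 2, 3, 3]
[5, 2, 3, 3, 61, 257]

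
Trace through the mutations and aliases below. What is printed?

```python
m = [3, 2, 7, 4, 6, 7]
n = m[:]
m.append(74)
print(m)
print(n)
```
[3, 2, 7, 4, 6, 7, 74]
[3, 2, 7, 4, 6, 7]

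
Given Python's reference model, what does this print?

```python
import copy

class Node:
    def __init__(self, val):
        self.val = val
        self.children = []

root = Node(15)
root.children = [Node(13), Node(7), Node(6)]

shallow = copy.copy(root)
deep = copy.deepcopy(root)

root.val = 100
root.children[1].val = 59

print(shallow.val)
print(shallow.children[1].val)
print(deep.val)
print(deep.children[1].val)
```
15
59
15
7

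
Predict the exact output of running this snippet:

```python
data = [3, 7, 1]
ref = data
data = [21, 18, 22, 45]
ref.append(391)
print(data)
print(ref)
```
[21, 18, 22, 45]
[3, 7, 1, 391]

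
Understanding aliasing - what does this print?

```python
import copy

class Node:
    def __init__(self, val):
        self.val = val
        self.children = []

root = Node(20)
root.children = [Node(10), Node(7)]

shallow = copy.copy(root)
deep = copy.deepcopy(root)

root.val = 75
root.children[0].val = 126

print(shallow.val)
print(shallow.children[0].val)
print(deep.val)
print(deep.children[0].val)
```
20
126
20
10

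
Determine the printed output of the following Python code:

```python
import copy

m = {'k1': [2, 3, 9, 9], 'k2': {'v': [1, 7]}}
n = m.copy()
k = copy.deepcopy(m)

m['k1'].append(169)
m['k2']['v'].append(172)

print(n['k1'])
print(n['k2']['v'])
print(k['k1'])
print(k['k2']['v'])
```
[2, 3, 9, 9, 169]
[1, 7, 172]
[2, 3, 9, 9]
[1, 7]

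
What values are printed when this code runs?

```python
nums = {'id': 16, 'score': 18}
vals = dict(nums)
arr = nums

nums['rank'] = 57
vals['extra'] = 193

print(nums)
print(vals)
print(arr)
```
{'id': 16, 'score': 18, 'rank': 57}
{'id': 16, 'score': 18, 'extra': 193}
{'id': 16, 'score': 18, 'rank': 57}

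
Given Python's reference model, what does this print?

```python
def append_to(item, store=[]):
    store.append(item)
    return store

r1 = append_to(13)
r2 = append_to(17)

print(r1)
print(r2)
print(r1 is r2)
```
[13, 17]
[13, 17]
True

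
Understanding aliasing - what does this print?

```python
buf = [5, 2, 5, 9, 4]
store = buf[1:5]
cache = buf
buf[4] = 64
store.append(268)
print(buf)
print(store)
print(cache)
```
[5, 2, 5, 9, 64]
[2, 5, 9, 4, 268]
[5, 2, 5, 9, 64]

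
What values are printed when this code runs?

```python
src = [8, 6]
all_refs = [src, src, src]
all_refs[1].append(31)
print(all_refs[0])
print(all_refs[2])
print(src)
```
[8, 6, 31]
[8, 6, 31]
[8, 6, 31]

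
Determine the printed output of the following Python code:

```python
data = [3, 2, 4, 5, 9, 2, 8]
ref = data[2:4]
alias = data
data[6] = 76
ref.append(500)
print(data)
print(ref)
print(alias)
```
[3, 2, 4, 5, 9, 2, 76]
[4, 5, 500]
[3, 2, 4, 5, 9, 2, 76]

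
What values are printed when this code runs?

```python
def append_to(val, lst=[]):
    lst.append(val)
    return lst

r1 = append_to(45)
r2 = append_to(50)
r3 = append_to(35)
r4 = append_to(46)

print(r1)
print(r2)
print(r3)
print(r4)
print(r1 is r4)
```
[45, 50, 35, 46]
[45, 50, 35, 46]
[45, 50, 35, 46]
[45, 50, 35, 46]
True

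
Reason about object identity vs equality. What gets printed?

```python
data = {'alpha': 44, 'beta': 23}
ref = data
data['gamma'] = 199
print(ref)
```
{'alpha': 44, 'beta': 23, 'gamma': 199}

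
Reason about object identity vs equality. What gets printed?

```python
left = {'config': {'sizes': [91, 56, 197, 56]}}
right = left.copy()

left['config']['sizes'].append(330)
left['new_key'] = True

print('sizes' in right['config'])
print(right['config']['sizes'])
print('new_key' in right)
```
True
[91, 56, 197, 56, 330]
False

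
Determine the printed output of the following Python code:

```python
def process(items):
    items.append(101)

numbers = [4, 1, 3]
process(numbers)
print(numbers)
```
[4, 1, 3, 101]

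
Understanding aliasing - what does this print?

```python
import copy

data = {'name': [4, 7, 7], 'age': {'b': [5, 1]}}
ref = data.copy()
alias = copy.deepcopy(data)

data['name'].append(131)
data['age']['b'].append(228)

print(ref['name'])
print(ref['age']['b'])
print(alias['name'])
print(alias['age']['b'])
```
[4, 7, 7, 131]
[5, 1, 228]
[4, 7, 7]
[5, 1]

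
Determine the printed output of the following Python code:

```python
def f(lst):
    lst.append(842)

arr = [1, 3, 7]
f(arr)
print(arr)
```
[1, 3, 7, 842]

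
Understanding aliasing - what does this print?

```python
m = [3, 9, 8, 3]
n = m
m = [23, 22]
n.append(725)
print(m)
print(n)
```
[23, 22]
[3, 9, 8, 3, 725]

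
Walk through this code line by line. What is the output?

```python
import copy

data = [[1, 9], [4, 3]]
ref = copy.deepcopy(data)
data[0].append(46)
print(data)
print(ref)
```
[[1, 9, 46], [4, 3]]
[[1, 9], [4, 3]]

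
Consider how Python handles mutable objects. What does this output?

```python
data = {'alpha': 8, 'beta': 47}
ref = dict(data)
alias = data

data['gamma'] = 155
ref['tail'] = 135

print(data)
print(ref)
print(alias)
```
{'alpha': 8, 'beta': 47, 'gamma': 155}
{'alpha': 8, 'beta': 47, 'tail': 135}
{'alpha': 8, 'beta': 47, 'gamma': 155}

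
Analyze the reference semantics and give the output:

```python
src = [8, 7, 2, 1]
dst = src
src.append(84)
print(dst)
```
[8, 7, 2, 1, 84]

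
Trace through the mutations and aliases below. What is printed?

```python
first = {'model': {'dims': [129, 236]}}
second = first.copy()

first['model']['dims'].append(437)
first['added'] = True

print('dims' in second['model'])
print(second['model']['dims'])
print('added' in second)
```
True
[129, 236, 437]
False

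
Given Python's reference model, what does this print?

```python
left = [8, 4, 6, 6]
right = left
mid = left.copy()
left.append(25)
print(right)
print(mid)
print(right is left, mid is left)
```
[8, 4, 6, 6, 25]
[8, 4, 6, 6]
True False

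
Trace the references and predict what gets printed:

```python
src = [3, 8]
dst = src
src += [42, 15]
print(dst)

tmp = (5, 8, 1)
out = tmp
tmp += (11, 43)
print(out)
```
[3, 8, 42, 15]
(5, 8, 1)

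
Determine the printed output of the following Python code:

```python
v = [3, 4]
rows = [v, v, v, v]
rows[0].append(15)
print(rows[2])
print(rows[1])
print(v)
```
[3, 4, 15]
[3, 4, 15]
[3, 4, 15]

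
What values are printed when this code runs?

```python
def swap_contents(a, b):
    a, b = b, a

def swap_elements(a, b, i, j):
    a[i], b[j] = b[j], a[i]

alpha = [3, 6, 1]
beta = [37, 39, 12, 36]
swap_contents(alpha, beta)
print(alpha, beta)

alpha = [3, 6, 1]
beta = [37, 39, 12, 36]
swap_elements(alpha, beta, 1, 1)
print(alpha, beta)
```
[3, 6, 1] [37, 39, 12, 36]
[3, 39, 1] [37, 6, 12, 36]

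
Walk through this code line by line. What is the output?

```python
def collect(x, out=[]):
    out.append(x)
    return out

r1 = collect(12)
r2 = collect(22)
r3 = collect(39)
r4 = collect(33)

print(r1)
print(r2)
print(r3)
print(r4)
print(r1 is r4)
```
[12, 22, 39, 33]
[12, 22, 39, 33]
[12, 22, 39, 33]
[12, 22, 39, 33]
True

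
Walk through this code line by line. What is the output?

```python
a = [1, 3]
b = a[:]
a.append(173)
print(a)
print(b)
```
[1, 3, 173]
[1, 3]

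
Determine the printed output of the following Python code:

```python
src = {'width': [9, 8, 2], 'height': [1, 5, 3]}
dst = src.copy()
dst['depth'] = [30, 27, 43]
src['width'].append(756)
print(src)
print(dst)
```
{'width': [9, 8, 2, 756], 'height': [1, 5, 3]}
{'width': [9, 8, 2, 756], 'height': [1, 5, 3], 'depth': [30, 27, 43]}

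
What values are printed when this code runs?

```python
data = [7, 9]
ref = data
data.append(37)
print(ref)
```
[7, 9, 37]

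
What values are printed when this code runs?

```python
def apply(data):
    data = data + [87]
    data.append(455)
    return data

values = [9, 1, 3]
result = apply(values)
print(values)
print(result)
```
[9, 1, 3]
[9, 1, 3, 87, 455]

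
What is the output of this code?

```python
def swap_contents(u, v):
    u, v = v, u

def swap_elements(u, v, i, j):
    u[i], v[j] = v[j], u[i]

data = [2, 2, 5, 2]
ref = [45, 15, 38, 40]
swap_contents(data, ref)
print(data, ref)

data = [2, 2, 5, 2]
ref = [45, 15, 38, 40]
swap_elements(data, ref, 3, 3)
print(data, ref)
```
[2, 2, 5, 2] [45, 15, 38, 40]
[2, 2, 5, 40] [45, 15, 38, 2]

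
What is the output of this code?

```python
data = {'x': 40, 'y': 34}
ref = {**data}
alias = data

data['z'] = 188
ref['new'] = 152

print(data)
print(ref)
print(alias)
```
{'x': 40, 'y': 34, 'z': 188}
{'x': 40, 'y': 34, 'new': 152}
{'x': 40, 'y': 34, 'z': 188}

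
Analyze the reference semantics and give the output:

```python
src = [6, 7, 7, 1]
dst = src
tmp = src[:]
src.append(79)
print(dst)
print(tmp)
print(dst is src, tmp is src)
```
[6, 7, 7, 1, 79]
[6, 7, 7, 1]
True False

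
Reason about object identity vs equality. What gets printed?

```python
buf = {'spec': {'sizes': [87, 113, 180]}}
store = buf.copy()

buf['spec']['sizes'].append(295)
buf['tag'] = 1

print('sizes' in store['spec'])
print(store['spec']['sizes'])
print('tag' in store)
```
True
[87, 113, 180, 295]
False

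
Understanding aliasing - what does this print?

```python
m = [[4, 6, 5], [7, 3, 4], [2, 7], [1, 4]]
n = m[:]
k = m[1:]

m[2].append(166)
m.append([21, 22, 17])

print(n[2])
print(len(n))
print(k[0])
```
[2, 7, 166]
4
[7, 3, 4]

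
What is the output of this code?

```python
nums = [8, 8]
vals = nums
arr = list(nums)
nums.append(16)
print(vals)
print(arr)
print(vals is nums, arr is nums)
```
[8, 8, 16]
[8, 8]
True False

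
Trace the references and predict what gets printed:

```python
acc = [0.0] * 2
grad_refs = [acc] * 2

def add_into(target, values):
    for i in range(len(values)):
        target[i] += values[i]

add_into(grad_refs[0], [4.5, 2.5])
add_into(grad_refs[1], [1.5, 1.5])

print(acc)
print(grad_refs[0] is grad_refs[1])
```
[6.0, 4.0]
True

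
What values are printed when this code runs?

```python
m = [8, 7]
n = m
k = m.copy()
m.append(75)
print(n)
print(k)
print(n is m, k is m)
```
[8, 7, 75]
[8, 7]
True False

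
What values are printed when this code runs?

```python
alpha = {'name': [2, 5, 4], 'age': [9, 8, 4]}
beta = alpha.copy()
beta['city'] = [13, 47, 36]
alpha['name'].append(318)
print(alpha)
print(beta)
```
{'name': [2, 5, 4, 318], 'age': [9, 8, 4]}
{'name': [2, 5, 4, 318], 'age': [9, 8, 4], 'city': [13, 47, 36]}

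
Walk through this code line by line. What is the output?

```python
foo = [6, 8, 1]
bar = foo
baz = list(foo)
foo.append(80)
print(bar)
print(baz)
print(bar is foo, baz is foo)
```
[6, 8, 1, 80]
[6, 8, 1]
True False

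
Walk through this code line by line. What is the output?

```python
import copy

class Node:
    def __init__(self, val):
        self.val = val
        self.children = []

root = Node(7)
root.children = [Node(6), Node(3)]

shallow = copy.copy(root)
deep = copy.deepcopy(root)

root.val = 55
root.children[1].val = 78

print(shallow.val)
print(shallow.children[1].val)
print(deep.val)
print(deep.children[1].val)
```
7
78
7
3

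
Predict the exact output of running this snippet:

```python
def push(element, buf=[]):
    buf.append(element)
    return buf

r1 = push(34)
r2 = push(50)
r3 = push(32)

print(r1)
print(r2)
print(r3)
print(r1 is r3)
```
[34, 50, 32]
[34, 50, 32]
[34, 50, 32]
True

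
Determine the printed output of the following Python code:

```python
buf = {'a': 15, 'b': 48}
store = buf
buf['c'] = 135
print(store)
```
{'a': 15, 'b': 48, 'c': 135}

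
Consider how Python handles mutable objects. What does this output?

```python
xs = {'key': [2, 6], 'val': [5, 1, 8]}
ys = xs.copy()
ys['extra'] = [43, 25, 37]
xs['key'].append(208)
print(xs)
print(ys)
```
{'key': [2, 6, 208], 'val': [5, 1, 8]}
{'key': [2, 6, 208], 'val': [5, 1, 8], 'extra': [43, 25, 37]}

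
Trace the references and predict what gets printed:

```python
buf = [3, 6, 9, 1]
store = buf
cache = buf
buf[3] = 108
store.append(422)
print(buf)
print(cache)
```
[3, 6, 9, 108, 422]
[3, 6, 9, 108, 422]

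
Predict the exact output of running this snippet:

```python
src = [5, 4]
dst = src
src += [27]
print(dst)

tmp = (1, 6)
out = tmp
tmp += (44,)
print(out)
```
[5, 4, 27]
(1, 6)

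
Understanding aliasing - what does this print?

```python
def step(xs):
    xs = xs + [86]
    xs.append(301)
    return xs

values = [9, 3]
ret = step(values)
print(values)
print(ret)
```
[9, 3]
[9, 3, 86, 301]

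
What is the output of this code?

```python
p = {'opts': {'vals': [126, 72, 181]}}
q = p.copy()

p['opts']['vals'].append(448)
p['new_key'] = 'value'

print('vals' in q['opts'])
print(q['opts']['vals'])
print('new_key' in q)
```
True
[126, 72, 181, 448]
False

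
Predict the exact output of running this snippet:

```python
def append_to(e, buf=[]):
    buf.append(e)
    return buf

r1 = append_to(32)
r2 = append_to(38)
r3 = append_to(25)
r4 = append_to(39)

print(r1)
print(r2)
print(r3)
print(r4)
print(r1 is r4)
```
[32, 38, 25, 39]
[32, 38, 25, 39]
[32, 38, 25, 39]
[32, 38, 25, 39]
True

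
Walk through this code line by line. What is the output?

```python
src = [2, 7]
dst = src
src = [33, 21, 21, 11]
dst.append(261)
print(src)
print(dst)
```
[33, 21, 21, 11]
[2, 7, 261]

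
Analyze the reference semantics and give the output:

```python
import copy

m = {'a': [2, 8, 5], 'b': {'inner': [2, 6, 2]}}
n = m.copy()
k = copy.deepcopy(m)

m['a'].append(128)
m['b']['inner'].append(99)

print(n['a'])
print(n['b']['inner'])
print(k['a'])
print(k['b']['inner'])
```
[2, 8, 5, 128]
[2, 6, 2, 99]
[2, 8, 5]
[2, 6, 2]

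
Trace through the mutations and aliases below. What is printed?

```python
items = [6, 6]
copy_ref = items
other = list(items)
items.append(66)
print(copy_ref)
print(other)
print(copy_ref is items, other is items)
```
[6, 6, 66]
[6, 6]
True False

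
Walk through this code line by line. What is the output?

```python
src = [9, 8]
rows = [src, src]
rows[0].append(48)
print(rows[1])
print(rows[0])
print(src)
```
[9, 8, 48]
[9, 8, 48]
[9, 8, 48]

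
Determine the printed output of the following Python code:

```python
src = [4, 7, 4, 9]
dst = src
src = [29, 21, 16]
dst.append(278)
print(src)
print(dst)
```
[29, 21, 16]
[4, 7, 4, 9, 278]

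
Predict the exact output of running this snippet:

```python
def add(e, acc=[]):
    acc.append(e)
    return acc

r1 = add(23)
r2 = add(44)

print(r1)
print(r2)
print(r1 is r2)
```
[23, 44]
[23, 44]
True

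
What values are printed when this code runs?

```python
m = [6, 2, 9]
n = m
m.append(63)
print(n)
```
[6, 2, 9, 63]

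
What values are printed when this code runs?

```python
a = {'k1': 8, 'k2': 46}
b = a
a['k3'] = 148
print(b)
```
{'k1': 8, 'k2': 46, 'k3': 148}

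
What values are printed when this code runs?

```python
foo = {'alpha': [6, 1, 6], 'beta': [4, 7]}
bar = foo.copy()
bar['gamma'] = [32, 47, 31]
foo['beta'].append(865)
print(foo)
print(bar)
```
{'alpha': [6, 1, 6], 'beta': [4, 7, 865]}
{'alpha': [6, 1, 6], 'beta': [4, 7, 865], 'gamma': [32, 47, 31]}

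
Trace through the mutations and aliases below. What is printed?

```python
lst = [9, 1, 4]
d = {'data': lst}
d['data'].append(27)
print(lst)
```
[9, 1, 4, 27]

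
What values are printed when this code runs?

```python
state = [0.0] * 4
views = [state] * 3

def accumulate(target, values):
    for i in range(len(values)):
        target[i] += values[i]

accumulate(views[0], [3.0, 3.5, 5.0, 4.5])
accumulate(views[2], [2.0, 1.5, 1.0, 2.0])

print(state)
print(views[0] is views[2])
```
[5.0, 5.0, 6.0, 6.5]
True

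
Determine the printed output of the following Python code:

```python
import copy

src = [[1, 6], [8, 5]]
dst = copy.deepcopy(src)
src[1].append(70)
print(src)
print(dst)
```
[[1, 6], [8, 5, 70]]
[[1, 6], [8, 5]]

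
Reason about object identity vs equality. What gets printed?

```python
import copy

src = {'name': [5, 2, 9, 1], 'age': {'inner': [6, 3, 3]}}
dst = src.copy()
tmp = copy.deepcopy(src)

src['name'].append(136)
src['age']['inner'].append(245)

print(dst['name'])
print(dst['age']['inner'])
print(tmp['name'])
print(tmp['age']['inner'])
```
[5, 2, 9, 1, 136]
[6, 3, 3, 245]
[5, 2, 9, 1]
[6, 3, 3]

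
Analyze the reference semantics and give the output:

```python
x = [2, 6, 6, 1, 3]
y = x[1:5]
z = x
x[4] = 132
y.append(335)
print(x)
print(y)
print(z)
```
[2, 6, 6, 1, 132]
[6, 6, 1, 3, 335]
[2, 6, 6, 1, 132]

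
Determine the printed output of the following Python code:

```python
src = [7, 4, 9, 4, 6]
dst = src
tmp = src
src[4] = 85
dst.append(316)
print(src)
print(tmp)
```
[7, 4, 9, 4, 85, 316]
[7, 4, 9, 4, 85, 316]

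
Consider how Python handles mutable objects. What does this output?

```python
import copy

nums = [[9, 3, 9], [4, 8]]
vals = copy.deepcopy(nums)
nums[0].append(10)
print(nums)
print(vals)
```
[[9, 3, 9, 10], [4, 8]]
[[9, 3, 9], [4, 8]]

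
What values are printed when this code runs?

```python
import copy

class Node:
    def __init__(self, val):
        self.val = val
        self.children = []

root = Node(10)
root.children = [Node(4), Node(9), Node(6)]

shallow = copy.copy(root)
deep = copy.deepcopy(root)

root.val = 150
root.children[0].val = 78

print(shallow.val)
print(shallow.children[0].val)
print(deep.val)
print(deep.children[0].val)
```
10
78
10
4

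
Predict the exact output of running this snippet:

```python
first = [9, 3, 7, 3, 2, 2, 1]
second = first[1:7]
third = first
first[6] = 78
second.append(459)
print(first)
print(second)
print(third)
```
[9, 3, 7, 3, 2, 2, 78]
[3, 7, 3, 2, 2, 1, 459]
[9, 3, 7, 3, 2, 2, 78]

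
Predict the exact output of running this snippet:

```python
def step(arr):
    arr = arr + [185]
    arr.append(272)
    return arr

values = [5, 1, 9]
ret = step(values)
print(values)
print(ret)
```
[5, 1, 9]
[5, 1, 9, 185, 272]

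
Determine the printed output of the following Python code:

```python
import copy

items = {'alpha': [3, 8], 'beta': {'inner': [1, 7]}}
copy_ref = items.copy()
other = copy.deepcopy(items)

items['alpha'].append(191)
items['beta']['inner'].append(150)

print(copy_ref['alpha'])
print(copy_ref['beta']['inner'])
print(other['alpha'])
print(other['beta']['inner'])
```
[3, 8, 191]
[1, 7, 150]
[3, 8]
[1, 7]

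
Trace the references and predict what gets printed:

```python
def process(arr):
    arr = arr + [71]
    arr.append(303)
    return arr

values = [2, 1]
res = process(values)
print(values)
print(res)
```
[2, 1]
[2, 1, 71, 303]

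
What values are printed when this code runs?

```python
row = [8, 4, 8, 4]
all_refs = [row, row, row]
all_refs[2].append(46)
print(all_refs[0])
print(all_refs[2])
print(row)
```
[8, 4, 8, 4, 46]
[8, 4, 8, 4, 46]
[8, 4, 8, 4, 46]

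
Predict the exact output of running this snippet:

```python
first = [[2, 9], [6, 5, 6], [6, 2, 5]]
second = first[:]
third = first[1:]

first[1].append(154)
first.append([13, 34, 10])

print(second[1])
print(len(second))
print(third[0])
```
[6, 5, 6, 154]
3
[6, 5, 6, 154]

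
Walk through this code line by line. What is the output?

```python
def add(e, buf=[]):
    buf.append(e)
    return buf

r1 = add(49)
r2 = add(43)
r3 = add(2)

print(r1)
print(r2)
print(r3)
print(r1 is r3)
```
[49, 43, 2]
[49, 43, 2]
[49, 43, 2]
True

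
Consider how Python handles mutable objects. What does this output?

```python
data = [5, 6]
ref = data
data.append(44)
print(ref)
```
[5, 6, 44]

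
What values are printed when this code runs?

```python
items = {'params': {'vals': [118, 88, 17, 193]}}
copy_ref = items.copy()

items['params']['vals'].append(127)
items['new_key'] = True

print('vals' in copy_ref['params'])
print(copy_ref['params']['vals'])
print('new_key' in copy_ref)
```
True
[118, 88, 17, 193, 127]
False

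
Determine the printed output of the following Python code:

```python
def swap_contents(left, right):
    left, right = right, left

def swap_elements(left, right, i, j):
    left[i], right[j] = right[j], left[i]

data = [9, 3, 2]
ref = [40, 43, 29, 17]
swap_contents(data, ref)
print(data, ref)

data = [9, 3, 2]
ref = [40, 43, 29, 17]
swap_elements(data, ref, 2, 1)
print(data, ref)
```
[9, 3, 2] [40, 43, 29, 17]
[9, 3, 43] [40, 2, 29, 17]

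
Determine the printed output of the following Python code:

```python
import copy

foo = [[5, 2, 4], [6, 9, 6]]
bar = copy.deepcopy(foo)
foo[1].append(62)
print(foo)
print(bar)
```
[[5, 2, 4], [6, 9, 6, 62]]
[[5, 2, 4], [6, 9, 6]]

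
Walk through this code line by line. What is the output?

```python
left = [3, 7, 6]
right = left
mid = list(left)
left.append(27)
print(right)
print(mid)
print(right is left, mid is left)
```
[3, 7, 6, 27]
[3, 7, 6]
True False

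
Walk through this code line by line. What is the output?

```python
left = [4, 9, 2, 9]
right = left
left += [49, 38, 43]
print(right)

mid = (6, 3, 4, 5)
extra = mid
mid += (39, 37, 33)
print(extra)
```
[4, 9, 2, 9, 49, 38, 43]
(6, 3, 4, 5)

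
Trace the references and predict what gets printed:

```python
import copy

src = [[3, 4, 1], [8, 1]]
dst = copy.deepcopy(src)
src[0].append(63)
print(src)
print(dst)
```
[[3, 4, 1, 63], [8, 1]]
[[3, 4, 1], [8, 1]]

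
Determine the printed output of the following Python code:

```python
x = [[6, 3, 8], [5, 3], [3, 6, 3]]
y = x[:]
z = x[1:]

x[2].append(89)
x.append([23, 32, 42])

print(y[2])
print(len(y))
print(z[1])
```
[3, 6, 3, 89]
3
[3, 6, 3, 89]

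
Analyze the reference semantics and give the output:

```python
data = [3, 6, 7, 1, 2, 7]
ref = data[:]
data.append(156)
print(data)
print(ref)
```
[3, 6, 7, 1, 2, 7, 156]
[3, 6, 7, 1, 2, 7]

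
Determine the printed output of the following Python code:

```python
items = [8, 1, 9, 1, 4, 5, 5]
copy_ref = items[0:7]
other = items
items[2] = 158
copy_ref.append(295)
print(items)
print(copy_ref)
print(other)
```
[8, 1, 158, 1, 4, 5, 5]
[8, 1, 9, 1, 4, 5, 5, 295]
[8, 1, 158, 1, 4, 5, 5]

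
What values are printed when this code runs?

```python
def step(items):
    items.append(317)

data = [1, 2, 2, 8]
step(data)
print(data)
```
[1, 2, 2, 8, 317]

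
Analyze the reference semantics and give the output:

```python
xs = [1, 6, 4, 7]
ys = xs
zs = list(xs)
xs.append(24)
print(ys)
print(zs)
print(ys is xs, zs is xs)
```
[1, 6, 4, 7, 24]
[1, 6, 4, 7]
True False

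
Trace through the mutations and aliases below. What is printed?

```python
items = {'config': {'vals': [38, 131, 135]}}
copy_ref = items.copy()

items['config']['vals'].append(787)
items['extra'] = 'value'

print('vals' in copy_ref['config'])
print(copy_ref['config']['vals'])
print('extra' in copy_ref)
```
True
[38, 131, 135, 787]
False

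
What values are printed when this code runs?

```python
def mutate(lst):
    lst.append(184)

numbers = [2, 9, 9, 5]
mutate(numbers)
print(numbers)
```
[2, 9, 9, 5, 184]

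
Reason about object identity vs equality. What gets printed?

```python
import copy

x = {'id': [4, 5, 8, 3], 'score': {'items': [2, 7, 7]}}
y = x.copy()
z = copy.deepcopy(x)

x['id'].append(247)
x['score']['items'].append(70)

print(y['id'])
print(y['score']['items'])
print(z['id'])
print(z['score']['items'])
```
[4, 5, 8, 3, 247]
[2, 7, 7, 70]
[4, 5, 8, 3]
[2, 7, 7]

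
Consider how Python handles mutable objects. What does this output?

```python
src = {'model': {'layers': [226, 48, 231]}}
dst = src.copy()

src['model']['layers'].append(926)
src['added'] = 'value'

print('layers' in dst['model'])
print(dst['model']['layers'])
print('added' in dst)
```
True
[226, 48, 231, 926]
False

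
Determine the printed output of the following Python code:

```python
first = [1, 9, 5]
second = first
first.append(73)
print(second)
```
[1, 9, 5, 73]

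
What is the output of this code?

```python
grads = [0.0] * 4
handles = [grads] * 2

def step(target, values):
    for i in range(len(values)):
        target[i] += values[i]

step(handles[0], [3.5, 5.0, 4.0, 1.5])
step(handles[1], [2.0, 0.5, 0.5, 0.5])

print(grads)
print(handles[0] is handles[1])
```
[5.5, 5.5, 4.5, 2.0]
True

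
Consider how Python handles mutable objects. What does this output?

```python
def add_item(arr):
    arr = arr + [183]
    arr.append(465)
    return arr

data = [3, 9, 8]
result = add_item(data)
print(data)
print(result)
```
[3, 9, 8]
[3, 9, 8, 183, 465]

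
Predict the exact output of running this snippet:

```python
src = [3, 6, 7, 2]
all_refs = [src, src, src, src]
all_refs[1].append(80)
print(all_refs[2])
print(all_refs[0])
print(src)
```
[3, 6, 7, 2, 80]
[3, 6, 7, 2, 80]
[3, 6, 7, 2, 80]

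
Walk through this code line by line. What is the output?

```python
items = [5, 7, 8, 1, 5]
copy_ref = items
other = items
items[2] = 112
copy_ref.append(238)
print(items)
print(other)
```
[5, 7, 112, 1, 5, 238]
[5, 7, 112, 1, 5, 238]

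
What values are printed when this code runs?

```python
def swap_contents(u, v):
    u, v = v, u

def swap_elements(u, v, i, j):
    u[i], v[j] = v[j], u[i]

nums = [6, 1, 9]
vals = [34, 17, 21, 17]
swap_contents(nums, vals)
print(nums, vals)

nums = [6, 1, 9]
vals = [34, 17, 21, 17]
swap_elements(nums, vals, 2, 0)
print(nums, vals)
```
[6, 1, 9] [34, 17, 21, 17]
[6, 1, 34] [9, 17, 21, 17]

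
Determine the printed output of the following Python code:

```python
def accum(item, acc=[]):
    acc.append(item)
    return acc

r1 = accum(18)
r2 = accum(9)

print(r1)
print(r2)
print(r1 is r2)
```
[18, 9]
[18, 9]
True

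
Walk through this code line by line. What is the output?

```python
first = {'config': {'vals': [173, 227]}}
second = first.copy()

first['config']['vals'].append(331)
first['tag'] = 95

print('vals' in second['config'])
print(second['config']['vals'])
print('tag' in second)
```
True
[173, 227, 331]
False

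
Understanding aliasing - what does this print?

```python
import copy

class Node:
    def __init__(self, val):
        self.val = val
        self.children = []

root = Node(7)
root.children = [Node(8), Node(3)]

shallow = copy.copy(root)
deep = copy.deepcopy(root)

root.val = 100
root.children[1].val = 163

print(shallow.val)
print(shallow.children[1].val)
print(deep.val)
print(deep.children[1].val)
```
7
163
7
3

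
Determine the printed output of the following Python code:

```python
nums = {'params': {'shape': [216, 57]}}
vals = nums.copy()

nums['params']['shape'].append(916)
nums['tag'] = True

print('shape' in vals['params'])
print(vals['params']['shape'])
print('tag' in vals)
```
True
[216, 57, 916]
False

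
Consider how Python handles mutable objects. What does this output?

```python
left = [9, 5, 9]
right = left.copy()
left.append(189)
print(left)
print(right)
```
[9, 5, 9, 189]
[9, 5, 9]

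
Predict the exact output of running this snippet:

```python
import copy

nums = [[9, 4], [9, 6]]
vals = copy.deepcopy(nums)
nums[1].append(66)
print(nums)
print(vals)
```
[[9, 4], [9, 6, 66]]
[[9, 4], [9, 6]]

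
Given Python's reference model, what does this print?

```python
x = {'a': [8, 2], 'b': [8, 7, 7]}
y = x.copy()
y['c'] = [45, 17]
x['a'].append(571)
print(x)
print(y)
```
{'a': [8, 2, 571], 'b': [8, 7, 7]}
{'a': [8, 2, 571], 'b': [8, 7, 7], 'c': [45, 17]}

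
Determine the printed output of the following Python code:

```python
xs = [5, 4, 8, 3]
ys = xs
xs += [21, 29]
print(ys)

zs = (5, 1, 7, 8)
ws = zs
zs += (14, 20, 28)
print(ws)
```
[5, 4, 8, 3, 21, 29]
(5, 1, 7, 8)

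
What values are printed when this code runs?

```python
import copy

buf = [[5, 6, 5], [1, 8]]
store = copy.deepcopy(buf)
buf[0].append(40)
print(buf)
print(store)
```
[[5, 6, 5, 40], [1, 8]]
[[5, 6, 5], [1, 8]]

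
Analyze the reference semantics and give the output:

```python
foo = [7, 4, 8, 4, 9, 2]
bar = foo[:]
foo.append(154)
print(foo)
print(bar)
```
[7, 4, 8, 4, 9, 2, 154]
[7, 4, 8, 4, 9, 2]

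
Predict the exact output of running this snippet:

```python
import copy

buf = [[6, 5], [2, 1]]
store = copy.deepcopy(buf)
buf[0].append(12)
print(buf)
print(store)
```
[[6, 5, 12], [2, 1]]
[[6, 5], [2, 1]]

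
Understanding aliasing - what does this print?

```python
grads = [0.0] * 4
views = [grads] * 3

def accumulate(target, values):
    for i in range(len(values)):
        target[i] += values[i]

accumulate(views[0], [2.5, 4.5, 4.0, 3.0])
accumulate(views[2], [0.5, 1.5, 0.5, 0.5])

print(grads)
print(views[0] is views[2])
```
[3.0, 6.0, 4.5, 3.5]
True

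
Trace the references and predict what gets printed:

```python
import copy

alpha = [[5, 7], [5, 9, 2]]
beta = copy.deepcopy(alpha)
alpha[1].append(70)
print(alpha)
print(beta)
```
[[5, 7], [5, 9, 2, 70]]
[[5, 7], [5, 9, 2]]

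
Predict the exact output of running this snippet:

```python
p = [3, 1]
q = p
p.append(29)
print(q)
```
[3, 1, 29]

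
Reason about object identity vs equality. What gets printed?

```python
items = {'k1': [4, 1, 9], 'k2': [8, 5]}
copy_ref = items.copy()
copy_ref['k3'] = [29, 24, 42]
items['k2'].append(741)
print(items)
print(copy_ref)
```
{'k1': [4, 1, 9], 'k2': [8, 5, 741]}
{'k1': [4, 1, 9], 'k2': [8, 5, 741], 'k3': [29, 24, 42]}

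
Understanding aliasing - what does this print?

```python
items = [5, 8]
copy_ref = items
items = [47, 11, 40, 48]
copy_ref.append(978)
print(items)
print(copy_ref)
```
[47, 11, 40, 48]
[5, 8, 978]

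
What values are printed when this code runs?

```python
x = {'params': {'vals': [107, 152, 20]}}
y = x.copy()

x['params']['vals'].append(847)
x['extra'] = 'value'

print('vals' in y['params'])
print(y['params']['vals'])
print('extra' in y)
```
True
[107, 152, 20, 847]
False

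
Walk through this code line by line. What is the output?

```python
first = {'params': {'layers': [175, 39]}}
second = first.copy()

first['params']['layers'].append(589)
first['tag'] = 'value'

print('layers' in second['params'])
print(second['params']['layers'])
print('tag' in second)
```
True
[175, 39, 589]
False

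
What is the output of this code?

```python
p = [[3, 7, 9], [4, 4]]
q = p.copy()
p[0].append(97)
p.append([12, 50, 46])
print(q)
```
[[3, 7, 9, 97], [4, 4]]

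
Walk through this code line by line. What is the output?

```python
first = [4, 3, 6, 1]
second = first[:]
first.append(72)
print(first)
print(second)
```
[4, 3, 6, 1, 72]
[4, 3, 6, 1]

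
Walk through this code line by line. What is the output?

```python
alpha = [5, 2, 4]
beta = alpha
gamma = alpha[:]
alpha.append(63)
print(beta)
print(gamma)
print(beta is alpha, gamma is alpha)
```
[5, 2, 4, 63]
[5, 2, 4]
True False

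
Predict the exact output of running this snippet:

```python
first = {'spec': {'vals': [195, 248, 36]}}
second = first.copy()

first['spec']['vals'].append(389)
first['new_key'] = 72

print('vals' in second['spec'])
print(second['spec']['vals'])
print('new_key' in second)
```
True
[195, 248, 36, 389]
False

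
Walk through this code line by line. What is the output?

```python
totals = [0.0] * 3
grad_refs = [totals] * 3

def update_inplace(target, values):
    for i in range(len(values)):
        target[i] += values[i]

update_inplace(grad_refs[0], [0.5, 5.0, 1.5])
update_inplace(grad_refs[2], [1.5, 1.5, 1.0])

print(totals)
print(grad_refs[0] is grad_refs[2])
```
[2.0, 6.5, 2.5]
True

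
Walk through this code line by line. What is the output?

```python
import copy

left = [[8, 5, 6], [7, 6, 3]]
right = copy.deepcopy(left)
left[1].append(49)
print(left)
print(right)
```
[[8, 5, 6], [7, 6, 3, 49]]
[[8, 5, 6], [7, 6, 3]]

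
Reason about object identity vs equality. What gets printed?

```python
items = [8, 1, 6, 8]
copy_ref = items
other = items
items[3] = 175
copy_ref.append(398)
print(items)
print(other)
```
[8, 1, 6, 175, 398]
[8, 1, 6, 175, 398]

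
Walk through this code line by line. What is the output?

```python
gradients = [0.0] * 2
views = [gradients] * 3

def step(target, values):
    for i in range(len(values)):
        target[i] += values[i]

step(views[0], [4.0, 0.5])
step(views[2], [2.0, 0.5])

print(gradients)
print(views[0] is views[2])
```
[6.0, 1.0]
True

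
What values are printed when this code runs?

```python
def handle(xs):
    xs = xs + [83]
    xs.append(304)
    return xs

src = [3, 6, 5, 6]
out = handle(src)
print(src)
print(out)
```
[3, 6, 5, 6]
[3, 6, 5, 6, 83, 304]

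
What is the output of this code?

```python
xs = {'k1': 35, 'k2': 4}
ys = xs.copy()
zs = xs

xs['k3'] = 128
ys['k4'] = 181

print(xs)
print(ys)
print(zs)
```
{'k1': 35, 'k2': 4, 'k3': 128}
{'k1': 35, 'k2': 4, 'k4': 181}
{'k1': 35, 'k2': 4, 'k3': 128}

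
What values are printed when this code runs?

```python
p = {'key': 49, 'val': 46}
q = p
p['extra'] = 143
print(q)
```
{'key': 49, 'val': 46, 'extra': 143}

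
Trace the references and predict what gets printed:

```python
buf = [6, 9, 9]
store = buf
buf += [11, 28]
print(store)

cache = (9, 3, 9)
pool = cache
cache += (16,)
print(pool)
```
[6, 9, 9, 11, 28]
(9, 3, 9)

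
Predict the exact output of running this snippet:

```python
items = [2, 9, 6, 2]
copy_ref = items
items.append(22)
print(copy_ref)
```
[2, 9, 6, 2, 22]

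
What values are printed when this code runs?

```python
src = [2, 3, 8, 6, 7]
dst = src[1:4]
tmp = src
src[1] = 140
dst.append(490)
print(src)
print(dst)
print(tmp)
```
[2, 140, 8, 6, 7]
[3, 8, 6, 490]
[2, 140, 8, 6, 7]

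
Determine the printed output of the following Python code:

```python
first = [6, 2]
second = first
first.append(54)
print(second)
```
[6, 2, 54]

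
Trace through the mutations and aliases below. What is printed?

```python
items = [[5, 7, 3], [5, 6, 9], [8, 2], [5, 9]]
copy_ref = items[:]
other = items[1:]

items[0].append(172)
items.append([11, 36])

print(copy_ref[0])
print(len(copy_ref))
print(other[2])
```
[5, 7, 3, 172]
4
[5, 9]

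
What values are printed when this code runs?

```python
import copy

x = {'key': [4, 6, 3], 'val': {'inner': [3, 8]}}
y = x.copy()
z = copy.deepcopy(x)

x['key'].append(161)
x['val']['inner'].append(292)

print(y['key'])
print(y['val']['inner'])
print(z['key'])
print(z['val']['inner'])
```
[4, 6, 3, 161]
[3, 8, 292]
[4, 6, 3]
[3, 8]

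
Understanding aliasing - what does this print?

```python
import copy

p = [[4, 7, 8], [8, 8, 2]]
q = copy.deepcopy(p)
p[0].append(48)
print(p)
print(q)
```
[[4, 7, 8, 48], [8, 8, 2]]
[[4, 7, 8], [8, 8, 2]]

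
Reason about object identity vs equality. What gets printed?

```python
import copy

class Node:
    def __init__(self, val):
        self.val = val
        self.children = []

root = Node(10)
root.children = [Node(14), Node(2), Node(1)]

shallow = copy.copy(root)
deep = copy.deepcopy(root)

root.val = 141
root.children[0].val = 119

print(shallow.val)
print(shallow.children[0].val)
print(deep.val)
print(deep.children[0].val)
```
10
119
10
14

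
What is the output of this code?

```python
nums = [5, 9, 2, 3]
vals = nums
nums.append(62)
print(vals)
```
[5, 9, 2, 3, 62]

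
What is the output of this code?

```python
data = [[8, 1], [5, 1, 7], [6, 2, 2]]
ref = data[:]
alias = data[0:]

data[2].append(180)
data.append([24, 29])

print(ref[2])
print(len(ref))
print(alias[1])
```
[6, 2, 2, 180]
3
[5, 1, 7]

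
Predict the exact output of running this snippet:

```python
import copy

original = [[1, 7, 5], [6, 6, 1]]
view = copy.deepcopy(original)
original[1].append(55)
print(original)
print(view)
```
[[1, 7, 5], [6, 6, 1, 55]]
[[1, 7, 5], [6, 6, 1]]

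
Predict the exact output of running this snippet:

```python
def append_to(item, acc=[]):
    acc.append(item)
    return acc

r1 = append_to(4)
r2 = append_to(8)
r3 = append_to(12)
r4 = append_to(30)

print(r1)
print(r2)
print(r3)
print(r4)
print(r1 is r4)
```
[4, 8, 12, 30]
[4, 8, 12, 30]
[4, 8, 12, 30]
[4, 8, 12, 30]
True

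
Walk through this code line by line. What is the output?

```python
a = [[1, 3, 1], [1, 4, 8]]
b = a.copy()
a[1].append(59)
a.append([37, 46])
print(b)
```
[[1, 3, 1], [1, 4, 8, 59]]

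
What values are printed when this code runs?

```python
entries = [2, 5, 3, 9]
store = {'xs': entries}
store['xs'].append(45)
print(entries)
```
[2, 5, 3, 9, 45]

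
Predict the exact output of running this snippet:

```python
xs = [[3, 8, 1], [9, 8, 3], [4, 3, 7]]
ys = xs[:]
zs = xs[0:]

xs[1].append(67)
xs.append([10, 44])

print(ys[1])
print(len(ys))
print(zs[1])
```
[9, 8, 3, 67]
3
[9, 8, 3, 67]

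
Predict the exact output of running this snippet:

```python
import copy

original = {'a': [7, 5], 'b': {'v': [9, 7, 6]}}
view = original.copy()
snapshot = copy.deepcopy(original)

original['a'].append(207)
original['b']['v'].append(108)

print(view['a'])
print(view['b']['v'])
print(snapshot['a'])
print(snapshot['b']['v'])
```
[7, 5, 207]
[9, 7, 6, 108]
[7, 5]
[9, 7, 6]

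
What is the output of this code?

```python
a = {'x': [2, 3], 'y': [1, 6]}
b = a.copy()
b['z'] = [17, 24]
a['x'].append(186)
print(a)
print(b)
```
{'x': [2, 3, 186], 'y': [1, 6]}
{'x': [2, 3, 186], 'y': [1, 6], 'z': [17, 24]}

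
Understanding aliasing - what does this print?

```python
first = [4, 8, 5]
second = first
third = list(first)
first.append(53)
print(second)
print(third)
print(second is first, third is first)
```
[4, 8, 5, 53]
[4, 8, 5]
True False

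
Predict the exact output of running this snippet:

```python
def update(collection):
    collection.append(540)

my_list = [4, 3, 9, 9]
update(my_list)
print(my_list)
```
[4, 3, 9, 9, 540]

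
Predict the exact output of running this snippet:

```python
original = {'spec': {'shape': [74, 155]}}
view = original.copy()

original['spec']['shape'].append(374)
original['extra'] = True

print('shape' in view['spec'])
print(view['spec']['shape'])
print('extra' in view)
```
True
[74, 155, 374]
False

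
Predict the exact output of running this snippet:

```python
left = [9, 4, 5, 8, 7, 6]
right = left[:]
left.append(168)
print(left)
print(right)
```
[9, 4, 5, 8, 7, 6, 168]
[9, 4, 5, 8, 7, 6]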